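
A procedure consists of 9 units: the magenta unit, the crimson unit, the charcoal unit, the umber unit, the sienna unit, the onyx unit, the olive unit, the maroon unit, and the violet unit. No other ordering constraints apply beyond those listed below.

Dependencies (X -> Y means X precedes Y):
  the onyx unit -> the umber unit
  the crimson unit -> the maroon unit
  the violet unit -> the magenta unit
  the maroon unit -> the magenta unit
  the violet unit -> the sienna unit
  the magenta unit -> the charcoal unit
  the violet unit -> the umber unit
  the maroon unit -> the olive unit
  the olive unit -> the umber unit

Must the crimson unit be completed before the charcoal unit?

There is a constraint chain the crimson unit → the maroon unit → the magenta unit → the charcoal unit.
Hence the crimson unit necessarily comes before the charcoal unit.

Yes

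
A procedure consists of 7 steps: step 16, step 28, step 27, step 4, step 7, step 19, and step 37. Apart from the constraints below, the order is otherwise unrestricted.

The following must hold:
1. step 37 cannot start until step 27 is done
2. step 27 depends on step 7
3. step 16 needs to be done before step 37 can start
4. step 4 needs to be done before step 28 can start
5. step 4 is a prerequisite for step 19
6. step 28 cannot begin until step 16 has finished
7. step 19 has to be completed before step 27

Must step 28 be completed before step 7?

No

Nothing in the constraints links step 28 and step 7; they are unordered relative to each other.
There exist valid orderings with step 7 before step 28, so step 28 is not required to come first.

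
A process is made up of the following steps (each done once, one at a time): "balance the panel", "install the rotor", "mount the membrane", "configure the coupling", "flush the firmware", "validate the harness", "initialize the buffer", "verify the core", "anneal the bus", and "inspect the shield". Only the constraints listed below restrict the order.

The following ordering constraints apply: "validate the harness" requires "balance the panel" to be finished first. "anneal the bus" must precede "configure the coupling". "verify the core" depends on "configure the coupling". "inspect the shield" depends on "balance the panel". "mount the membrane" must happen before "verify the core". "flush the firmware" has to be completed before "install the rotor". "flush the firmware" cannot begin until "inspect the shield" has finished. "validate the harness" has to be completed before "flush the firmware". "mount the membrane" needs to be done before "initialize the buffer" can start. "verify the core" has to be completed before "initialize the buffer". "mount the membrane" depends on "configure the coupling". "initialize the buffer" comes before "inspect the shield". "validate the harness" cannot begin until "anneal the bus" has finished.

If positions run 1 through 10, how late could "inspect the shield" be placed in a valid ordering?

Following every chain forward from "inspect the shield", the steps that must come later are "install the rotor", "flush the firmware" — 2 of them.
With 2 mandatory successors out of 10 steps total, the latest slot for "inspect the shield" is 10−2 = 8, and it's reachable by doing all non-successors before "inspect the shield".

8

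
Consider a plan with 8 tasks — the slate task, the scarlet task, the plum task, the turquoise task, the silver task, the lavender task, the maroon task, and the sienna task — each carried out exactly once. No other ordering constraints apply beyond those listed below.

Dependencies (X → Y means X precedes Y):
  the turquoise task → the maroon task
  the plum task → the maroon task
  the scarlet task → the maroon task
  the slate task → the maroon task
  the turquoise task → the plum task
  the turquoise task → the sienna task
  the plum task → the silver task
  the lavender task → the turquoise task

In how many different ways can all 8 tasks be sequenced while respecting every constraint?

256

The tasks with no prerequisites are the slate task, the scarlet task, the lavender task; any of them can be placed first.
Systematically extending each partial ordering one task at a time and counting, there are 256 complete orderings.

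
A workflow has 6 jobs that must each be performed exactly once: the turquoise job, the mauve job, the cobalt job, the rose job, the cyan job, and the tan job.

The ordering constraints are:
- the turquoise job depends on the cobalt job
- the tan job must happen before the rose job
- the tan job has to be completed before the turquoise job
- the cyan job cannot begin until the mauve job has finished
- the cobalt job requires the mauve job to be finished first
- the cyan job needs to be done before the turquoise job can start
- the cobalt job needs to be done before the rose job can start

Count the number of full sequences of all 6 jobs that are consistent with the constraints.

2 jobs have no prerequisites (the mauve job, the tan job), so any of them could come first.
Counting all ways to extend the partial order to a total order gives 19.

19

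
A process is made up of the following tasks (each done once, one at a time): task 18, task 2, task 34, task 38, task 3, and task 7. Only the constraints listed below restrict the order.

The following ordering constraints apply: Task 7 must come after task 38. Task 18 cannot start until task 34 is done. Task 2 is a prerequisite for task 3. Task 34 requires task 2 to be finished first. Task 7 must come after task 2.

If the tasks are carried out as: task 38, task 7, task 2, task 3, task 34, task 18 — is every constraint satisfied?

In the proposed order, task 7 appears before task 2.
Since task 2 is required before task 7, the ordering is invalid.

No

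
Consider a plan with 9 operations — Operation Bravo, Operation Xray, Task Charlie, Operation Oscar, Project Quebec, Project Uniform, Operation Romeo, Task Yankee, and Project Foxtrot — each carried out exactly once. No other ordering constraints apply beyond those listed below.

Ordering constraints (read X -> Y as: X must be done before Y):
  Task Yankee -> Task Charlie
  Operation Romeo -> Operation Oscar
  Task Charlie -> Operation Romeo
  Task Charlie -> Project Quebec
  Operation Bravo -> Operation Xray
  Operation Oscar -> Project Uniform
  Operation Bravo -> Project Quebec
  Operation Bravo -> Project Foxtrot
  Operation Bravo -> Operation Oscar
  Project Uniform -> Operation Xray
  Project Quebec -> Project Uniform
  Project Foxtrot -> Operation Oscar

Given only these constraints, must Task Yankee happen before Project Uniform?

Yes

Following the dependencies: Task Yankee → Task Charlie → Project Quebec → Project Uniform.
So Task Yankee must precede Project Uniform in any valid ordering.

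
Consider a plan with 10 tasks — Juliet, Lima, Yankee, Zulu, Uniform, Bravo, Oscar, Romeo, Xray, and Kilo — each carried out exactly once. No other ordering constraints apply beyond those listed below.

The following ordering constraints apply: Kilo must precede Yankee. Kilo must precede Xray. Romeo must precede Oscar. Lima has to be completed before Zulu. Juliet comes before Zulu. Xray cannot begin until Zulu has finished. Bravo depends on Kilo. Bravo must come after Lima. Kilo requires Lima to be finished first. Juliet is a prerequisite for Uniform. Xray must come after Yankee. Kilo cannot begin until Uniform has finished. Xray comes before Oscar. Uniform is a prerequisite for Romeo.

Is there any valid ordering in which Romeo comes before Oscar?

Yes

Romeo is actually forced before Oscar by the constraints, so certainly some valid ordering has Romeo first.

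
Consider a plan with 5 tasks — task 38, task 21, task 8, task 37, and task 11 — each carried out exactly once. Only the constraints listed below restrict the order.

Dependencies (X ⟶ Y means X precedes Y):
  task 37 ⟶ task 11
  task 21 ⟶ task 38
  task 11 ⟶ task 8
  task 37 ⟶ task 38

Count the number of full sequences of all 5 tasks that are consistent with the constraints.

The tasks with no prerequisites are task 21, task 37; any of them can be placed first.
Systematically extending each partial ordering one task at a time and counting, there are 9 complete orderings.

9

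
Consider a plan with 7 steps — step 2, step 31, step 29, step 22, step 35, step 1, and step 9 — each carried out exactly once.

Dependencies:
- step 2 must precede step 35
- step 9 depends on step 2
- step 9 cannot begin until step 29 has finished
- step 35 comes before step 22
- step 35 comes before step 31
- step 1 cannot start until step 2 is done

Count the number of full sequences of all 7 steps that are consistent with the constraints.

The steps with no prerequisites are step 2, step 29; any of them can be placed first.
Systematically extending each partial ordering one step at a time and counting, there are 160 complete orderings.

160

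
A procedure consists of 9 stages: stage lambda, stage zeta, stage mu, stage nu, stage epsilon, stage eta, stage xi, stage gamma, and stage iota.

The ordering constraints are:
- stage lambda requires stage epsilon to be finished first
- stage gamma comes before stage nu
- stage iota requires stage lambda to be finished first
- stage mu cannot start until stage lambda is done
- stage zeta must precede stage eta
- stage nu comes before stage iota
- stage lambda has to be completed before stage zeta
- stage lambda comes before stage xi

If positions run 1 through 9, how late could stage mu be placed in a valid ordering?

Stage mu has no required successors, so nothing stops it from going last (position 9).

9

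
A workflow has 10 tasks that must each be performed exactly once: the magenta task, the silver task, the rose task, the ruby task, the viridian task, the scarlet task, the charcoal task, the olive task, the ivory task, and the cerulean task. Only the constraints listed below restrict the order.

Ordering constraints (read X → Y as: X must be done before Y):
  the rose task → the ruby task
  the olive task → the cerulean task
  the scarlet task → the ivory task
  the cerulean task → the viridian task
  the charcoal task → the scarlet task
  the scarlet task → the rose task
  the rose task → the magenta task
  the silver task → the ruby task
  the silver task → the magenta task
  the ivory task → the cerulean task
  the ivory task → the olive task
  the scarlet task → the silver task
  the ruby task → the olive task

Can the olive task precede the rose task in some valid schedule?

Following the rose task → the ruby task → the olive task, the rose task must precede the olive task in every valid ordering.
So no valid ordering can have the olive task before the rose task.

No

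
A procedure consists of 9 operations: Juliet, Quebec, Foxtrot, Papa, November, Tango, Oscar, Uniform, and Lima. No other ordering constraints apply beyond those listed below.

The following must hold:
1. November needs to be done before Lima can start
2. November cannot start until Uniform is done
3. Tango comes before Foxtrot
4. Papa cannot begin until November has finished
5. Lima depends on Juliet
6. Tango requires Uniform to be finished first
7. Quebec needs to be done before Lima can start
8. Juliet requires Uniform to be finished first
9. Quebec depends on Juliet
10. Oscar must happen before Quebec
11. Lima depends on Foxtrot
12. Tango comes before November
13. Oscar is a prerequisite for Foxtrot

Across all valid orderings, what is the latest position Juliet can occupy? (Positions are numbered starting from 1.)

7

The operations that are forced after Juliet, directly or by a chain of constraints, are Quebec, Lima. That's 2 operations.
With 2 mandatory successors out of 9 operations total, the latest slot for Juliet is 9−2 = 7, and it's reachable by doing all non-successors before Juliet.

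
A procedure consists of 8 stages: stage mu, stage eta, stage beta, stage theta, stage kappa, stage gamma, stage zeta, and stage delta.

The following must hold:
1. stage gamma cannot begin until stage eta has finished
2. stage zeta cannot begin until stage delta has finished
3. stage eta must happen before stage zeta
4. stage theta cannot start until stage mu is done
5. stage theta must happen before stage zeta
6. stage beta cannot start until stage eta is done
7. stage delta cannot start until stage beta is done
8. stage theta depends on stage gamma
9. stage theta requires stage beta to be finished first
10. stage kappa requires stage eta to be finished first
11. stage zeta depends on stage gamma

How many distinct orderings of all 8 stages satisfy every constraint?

156

2 stages have no prerequisites (stage mu, stage eta), so any of them could come first.
Enumerating by repeatedly choosing an available stage (one whose prerequisites are all placed) gives 156 distinct complete orderings.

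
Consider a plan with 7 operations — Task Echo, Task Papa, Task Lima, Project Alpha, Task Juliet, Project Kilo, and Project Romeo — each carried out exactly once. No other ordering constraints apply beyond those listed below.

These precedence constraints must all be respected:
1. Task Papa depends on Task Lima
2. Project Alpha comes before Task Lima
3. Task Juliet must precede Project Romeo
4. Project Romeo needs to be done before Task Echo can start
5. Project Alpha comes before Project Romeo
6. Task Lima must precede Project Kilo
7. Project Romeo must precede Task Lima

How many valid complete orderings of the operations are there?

16

2 operations have no prerequisites (Project Alpha, Task Juliet), so any of them could come first.
Enumerating by repeatedly choosing an available operation (one whose prerequisites are all placed) gives 16 distinct complete orderings.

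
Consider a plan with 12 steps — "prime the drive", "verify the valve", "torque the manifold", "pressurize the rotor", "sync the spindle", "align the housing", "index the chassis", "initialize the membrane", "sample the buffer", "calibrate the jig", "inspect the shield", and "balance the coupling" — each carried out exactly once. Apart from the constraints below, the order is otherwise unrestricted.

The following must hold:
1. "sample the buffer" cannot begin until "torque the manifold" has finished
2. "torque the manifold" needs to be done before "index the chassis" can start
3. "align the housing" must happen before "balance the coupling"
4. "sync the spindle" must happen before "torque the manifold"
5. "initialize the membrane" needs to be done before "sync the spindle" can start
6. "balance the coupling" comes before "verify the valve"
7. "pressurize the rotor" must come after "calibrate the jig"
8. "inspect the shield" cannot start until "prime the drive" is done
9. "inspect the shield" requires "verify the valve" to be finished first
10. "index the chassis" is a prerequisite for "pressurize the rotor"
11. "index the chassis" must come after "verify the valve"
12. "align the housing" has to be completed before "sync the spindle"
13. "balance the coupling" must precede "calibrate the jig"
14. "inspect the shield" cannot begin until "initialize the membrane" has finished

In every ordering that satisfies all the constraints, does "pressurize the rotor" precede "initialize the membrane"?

There is a chain "initialize the membrane" → "sync the spindle" → "torque the manifold" → "index the chassis" → "pressurize the rotor", which puts "initialize the membrane" before "pressurize the rotor".
So "pressurize the rotor" never precedes "initialize the membrane".

No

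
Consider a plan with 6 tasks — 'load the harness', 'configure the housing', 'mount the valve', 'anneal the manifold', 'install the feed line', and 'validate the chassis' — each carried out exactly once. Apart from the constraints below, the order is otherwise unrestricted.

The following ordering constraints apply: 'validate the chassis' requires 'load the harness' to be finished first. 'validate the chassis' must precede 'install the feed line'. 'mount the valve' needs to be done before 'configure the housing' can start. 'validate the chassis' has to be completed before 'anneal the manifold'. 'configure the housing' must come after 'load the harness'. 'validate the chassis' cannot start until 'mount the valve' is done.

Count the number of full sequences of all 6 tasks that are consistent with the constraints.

The tasks with no prerequisites are 'load the harness', 'mount the valve'; any of them can be placed first.
Enumerating by repeatedly choosing an available task (one whose prerequisites are all placed) gives 16 distinct complete orderings.

16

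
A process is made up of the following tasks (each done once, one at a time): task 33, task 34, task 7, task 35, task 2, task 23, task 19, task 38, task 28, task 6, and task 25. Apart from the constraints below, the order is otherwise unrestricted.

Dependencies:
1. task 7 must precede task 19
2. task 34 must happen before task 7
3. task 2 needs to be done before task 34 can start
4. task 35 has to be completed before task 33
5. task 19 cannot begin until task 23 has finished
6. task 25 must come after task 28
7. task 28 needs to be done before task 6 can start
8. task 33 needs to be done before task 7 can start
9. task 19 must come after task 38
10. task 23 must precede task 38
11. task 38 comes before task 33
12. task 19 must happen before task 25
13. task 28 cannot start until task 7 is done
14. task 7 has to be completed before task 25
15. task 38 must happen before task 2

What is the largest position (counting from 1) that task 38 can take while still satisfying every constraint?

3

The tasks that are forced after task 38, directly or by a chain of constraints, are task 33, task 34, task 7, task 2, task 19, task 28, task 6, task 25. That's 8 tasks.
So at least 8 tasks follow task 38, putting task 38 no later than position 3. That position is achievable by scheduling everything else first.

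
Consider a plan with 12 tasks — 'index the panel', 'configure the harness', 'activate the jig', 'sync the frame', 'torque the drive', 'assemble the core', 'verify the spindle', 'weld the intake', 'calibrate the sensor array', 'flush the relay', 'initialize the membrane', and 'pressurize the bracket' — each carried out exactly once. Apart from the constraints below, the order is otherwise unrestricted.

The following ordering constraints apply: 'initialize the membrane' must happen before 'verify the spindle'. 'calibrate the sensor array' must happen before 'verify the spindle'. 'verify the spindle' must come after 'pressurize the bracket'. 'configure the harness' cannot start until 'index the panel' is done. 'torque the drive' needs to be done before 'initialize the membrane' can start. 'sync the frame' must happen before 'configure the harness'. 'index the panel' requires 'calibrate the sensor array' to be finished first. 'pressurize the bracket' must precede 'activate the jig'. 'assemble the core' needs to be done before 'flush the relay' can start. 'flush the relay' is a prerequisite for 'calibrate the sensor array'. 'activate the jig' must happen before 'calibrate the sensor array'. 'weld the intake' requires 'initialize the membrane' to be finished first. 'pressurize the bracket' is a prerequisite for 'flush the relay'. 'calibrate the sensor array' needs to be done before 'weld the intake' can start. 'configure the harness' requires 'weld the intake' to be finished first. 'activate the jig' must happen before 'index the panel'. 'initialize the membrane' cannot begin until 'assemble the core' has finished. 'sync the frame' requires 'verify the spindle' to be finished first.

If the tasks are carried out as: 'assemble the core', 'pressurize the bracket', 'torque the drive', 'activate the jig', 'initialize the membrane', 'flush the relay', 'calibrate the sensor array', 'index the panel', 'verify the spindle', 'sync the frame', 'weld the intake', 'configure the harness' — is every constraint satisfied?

Going through the constraints one by one, each required predecessor appears earlier in the sequence than its dependent — e.g. 'pressurize the bracket' (position 2) is before 'verify the spindle' (position 9), as required.

Yes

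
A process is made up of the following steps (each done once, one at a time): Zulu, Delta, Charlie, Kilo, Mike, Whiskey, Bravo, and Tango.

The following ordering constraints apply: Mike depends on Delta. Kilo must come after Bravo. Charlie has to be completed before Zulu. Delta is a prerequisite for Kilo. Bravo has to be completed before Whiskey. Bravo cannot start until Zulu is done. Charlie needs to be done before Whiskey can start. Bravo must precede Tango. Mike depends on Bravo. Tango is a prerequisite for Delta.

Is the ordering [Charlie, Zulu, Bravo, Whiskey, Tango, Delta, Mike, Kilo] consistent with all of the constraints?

Yes

Checking each listed constraint against this order: for instance, Bravo is in position 3 and Kilo in position 8, so that constraint holds — and the remaining constraints check out the same way.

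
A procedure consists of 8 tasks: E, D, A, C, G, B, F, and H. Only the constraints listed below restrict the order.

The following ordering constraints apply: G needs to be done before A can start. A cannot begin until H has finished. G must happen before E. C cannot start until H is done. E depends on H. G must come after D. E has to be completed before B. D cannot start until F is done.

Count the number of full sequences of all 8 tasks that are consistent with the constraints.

2 tasks have no prerequisites (F, H), so any of them could come first.
Systematically extending each partial ordering one task at a time and counting, there are 66 complete orderings.

66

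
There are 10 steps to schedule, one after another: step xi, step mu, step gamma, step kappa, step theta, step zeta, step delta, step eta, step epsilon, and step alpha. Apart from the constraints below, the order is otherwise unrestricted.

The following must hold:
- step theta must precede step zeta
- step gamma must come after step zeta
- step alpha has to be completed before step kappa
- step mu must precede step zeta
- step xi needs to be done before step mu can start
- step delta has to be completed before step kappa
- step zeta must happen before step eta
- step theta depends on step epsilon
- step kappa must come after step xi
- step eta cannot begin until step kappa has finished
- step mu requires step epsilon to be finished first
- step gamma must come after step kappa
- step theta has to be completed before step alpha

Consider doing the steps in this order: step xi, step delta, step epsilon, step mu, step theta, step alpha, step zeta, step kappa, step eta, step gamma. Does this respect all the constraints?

Checking each listed constraint against this order: for instance, step xi is in position 1 and step kappa in position 8, so that constraint holds — and the remaining constraints check out the same way.

Yes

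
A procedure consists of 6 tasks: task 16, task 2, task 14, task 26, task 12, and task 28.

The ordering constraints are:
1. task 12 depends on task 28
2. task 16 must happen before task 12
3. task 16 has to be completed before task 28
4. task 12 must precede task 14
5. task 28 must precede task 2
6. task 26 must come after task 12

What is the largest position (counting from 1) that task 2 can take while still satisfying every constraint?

6

Nothing depends on task 2, so it can be the final task, position 6.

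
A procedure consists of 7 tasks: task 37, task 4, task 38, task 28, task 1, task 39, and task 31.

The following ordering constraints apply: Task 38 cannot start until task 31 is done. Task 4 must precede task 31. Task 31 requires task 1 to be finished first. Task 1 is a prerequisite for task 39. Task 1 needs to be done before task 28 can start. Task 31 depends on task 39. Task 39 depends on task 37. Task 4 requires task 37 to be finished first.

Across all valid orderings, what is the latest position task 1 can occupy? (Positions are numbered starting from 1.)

3

Every task that must follow task 1 has to come after it. Tracing all chains starting from task 1, those tasks are: task 38, task 28, task 39, task 31 — 4 in total.
With 4 mandatory successors out of 7 tasks total, the latest slot for task 1 is 7−4 = 3, and it's reachable by doing all non-successors before task 1.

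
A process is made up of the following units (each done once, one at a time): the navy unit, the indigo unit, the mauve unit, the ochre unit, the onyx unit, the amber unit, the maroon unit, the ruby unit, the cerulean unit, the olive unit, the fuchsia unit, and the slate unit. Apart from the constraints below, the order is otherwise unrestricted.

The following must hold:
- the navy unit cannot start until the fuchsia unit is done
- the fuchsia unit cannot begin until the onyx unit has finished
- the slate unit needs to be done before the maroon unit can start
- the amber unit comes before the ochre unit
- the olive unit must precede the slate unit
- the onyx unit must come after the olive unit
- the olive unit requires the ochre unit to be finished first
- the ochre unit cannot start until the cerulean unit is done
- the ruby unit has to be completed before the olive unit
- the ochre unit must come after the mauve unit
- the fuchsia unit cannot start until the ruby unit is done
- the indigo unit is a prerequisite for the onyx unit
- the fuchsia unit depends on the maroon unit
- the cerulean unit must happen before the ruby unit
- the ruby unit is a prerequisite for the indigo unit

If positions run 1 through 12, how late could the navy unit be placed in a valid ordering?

The navy unit has no required successors, so nothing stops it from going last (position 12).

12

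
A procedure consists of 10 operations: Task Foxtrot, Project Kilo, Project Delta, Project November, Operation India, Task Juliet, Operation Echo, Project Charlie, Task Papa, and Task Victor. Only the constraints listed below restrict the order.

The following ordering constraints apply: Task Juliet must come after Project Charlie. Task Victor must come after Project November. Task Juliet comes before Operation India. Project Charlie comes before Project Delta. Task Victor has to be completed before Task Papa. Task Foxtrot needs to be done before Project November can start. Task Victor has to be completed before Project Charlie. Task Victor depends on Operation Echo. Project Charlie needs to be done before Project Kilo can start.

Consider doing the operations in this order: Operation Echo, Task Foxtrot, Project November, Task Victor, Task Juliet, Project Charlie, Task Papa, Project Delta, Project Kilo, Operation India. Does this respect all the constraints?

Here Project Charlie comes after Task Juliet.
Since Project Charlie is required before Task Juliet, the ordering is invalid.

No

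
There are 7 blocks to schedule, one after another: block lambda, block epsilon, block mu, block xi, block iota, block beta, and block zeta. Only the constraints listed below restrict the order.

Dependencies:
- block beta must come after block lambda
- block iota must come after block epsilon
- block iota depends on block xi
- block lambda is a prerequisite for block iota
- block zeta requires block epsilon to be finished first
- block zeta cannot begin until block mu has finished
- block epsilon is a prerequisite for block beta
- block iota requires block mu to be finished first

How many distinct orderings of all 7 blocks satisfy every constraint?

4 blocks have no prerequisites (block lambda, block epsilon, block mu, block xi), so any of them could come first.
Enumerating by repeatedly choosing an available block (one whose prerequisites are all placed) gives 224 distinct complete orderings.

224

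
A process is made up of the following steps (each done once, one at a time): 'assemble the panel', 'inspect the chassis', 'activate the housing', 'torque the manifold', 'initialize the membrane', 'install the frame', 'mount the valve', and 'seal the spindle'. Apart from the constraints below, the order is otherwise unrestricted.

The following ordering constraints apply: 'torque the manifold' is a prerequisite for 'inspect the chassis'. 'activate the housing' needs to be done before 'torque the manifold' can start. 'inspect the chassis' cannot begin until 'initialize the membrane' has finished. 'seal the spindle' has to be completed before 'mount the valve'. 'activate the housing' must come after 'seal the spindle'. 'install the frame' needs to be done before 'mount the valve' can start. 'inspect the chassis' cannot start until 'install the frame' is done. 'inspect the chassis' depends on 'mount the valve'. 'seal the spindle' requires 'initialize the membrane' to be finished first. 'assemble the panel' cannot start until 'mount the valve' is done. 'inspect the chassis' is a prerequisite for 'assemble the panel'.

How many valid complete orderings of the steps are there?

The steps with no prerequisites are 'initialize the membrane', 'install the frame'; any of them can be placed first.
Enumerating by repeatedly choosing an available step (one whose prerequisites are all placed) gives 12 distinct complete orderings.

12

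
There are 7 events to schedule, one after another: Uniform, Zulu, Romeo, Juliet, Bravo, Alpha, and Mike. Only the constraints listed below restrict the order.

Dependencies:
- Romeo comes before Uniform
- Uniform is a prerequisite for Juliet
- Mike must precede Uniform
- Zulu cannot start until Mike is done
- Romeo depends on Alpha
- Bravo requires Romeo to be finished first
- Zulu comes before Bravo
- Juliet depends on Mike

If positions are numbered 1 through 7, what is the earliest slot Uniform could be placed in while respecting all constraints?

4

Working backwards through the constraints from Uniform, its full set of required predecessors is Romeo, Alpha, Mike — 3 of them.
So at minimum 3 events come before Uniform, putting Uniform no earlier than position 4. That position is achievable by scheduling exactly those predecessors first.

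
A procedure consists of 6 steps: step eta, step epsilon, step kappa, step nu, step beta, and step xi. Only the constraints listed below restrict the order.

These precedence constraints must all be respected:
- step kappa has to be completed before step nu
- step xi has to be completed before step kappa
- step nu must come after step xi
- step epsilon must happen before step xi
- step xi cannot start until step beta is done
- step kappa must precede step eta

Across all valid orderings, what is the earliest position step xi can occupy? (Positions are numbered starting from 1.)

3

The steps that are forced before step xi, directly or transitively, are step epsilon, step beta. That's 2 steps.
With 2 mandatory predecessors, the earliest step xi can sit is position 2+1 = 3, and placing just those 2 first achieves it.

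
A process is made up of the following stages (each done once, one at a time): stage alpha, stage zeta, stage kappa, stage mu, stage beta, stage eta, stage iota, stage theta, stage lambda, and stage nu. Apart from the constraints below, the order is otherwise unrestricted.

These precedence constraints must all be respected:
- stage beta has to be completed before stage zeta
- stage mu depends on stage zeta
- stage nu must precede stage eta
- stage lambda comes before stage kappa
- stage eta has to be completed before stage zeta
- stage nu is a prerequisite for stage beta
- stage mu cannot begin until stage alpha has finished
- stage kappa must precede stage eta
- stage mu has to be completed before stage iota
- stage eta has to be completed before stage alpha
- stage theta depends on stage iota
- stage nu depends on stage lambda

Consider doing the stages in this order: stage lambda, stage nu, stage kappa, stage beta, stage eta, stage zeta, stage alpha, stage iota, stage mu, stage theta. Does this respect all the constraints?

No

In the proposed order, stage iota appears before stage mu.
That contradicts the constraint that stage mu must precede stage iota.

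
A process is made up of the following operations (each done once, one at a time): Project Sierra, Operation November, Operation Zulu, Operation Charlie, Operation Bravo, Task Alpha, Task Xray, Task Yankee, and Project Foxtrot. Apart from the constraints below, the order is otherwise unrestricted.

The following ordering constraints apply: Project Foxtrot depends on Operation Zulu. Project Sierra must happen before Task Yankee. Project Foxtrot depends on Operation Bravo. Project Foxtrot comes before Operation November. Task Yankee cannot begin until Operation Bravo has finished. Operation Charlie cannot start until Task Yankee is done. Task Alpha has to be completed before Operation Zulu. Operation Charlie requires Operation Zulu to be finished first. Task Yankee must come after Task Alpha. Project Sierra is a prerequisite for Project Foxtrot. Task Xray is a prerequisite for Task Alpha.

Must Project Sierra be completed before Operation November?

Yes

There is a constraint chain Project Sierra → Project Foxtrot → Operation November.
Hence Project Sierra necessarily comes before Operation November.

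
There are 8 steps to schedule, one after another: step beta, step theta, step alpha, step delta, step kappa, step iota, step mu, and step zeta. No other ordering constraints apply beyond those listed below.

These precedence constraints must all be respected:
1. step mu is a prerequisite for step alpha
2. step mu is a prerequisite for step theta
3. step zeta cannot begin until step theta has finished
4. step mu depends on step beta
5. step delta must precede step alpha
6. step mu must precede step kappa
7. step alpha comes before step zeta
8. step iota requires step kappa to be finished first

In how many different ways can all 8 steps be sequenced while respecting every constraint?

85

The steps with no prerequisites are step beta, step delta; any of them can be placed first.
Counting all ways to extend the partial order to a total order gives 85.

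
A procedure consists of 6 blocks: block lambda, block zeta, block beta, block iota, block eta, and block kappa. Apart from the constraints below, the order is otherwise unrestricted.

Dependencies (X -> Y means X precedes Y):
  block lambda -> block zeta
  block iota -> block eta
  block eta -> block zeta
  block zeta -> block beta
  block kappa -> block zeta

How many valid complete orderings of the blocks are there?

3 blocks have no prerequisites (block lambda, block iota, block kappa), so any of them could come first.
Enumerating by repeatedly choosing an available block (one whose prerequisites are all placed) gives 12 distinct complete orderings.

12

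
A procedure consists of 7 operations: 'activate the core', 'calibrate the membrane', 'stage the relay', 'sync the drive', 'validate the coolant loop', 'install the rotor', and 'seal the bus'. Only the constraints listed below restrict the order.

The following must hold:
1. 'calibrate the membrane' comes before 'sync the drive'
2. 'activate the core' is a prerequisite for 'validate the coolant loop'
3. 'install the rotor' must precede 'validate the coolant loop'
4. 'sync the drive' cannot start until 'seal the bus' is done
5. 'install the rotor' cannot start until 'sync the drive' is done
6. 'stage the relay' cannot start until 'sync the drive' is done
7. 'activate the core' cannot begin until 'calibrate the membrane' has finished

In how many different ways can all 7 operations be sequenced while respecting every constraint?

25

The operations with no prerequisites are 'calibrate the membrane', 'seal the bus'; any of them can be placed first.
Systematically extending each partial ordering one operation at a time and counting, there are 25 complete orderings.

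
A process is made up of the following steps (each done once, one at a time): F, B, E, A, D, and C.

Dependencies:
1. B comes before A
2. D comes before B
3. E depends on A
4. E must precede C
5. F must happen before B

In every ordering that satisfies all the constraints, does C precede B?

In fact the dependencies run the other way: B → A → E → C.
So C does not have to come before B — it cannot.

No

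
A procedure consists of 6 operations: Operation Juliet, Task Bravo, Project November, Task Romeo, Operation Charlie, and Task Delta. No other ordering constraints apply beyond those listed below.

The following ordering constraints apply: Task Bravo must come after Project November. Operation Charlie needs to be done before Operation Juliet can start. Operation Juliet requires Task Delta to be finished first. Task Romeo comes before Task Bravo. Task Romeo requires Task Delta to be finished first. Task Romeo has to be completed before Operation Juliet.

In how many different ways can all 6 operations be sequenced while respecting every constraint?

3 operations have no prerequisites (Project November, Operation Charlie, Task Delta), so any of them could come first.
Counting all ways to extend the partial order to a total order gives 30.

30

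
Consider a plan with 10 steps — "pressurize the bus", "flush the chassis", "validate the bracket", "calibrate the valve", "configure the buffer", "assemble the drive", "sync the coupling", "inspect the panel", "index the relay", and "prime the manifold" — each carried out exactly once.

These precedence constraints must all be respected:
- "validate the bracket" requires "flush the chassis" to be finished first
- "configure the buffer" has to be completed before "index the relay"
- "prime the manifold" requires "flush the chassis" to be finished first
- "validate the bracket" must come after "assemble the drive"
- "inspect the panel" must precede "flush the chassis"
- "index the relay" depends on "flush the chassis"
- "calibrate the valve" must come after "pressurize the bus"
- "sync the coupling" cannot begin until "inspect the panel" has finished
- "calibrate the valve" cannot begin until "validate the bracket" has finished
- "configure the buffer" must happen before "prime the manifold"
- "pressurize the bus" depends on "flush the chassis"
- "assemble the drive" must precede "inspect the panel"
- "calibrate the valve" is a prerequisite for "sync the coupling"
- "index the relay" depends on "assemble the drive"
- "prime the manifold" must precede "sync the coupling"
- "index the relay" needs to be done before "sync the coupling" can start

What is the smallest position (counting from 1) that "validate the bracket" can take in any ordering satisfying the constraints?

Every step that must precede "validate the bracket" has to come before it. Tracing all chains that end at "validate the bracket", those steps are: "flush the chassis", "assemble the drive", "inspect the panel" — 3 in total.
So at minimum 3 steps come before "validate the bracket", putting "validate the bracket" no earlier than position 4. That position is achievable by scheduling exactly those predecessors first.

4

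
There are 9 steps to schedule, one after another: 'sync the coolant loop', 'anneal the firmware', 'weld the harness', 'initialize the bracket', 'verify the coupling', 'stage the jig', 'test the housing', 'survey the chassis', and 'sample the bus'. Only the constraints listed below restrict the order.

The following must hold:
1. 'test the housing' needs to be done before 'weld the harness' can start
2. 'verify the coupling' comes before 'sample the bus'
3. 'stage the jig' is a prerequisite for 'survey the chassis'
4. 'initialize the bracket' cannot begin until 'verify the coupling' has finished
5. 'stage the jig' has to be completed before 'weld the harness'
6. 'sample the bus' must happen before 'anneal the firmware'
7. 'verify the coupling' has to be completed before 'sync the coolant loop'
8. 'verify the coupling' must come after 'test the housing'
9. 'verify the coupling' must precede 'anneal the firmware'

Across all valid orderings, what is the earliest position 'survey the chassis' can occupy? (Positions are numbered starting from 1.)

Working backwards through the constraints from 'survey the chassis', its only required predecessor is 'stage the jig'.
So at minimum 1 step comes before 'survey the chassis', putting 'survey the chassis' no earlier than position 2. That position is achievable by scheduling exactly that predecessor first.

2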